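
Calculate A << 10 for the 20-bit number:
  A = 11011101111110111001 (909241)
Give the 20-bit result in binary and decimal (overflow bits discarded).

Shift left by 10: drop the top 10 bit(s), append 10 zero(s) on the right.
  11011101111110111001  ->  discard [1101110111], keep [1110111001], append 0000000000
= 11101110010000000000

Answer: 11101110010000000000 (975872)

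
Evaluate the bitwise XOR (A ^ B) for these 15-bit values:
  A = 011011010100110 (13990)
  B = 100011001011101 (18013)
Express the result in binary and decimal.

Apply ^ to each column (1 where bits differ):
  011011010100110
^ 100011001011101
-----------------
  111000011111011

Answer: 111000011111011 (28923)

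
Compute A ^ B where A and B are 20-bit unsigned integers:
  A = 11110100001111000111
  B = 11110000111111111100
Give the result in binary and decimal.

Apply ^ to each column (1 where bits differ):
  11110100001111000111
^ 11110000111111111100
----------------------
  00000100110000111011

Answer: 00000100110000111011 (19515)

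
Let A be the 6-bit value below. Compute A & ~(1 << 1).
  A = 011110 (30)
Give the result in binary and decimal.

Mask = ~(1 << 1) = 111101
Bit 1 of A is 1, so AND-ing with the mask clears it to 0.
  011110
& 111101
--------
  011100

Answer: 011100 (28)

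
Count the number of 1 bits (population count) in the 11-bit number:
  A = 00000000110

00000000110
1-bits at positions (from bit 0 = LSB): 1, 2
Count = 2

Answer: 2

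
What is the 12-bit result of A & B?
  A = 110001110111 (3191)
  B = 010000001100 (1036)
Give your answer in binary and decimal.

Apply & to each column (1 only where both bits are 1):
  110001110111
& 010000001100
--------------
  010000000100

Answer: 010000000100 (1028)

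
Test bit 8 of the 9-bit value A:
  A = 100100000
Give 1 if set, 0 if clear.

Bit 8 is the 9th from the right.
  100100000
  ^
That bit is 1.

Answer: 1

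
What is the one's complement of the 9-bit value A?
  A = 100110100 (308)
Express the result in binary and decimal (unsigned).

Flip each bit (0->1, 1->0):
  100110100
  011001011

Answer: 011001011 (203)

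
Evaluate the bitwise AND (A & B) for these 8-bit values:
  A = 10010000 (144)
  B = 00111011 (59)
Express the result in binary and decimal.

Apply & to each column (1 only where both bits are 1):
  10010000
& 00111011
----------
  00010000

Answer: 00010000 (16)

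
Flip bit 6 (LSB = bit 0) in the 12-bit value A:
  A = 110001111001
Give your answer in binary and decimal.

Mask = 1 << 6 = 000001000000
Bit 6 of A is 1; XOR with the mask flips it to 0.
  110001111001
^ 000001000000
--------------
  110000111001

Answer: 110000111001 (3129)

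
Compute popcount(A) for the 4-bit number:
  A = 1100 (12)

1100
1-bits at positions (from bit 0 = LSB): 2, 3
Count = 2

Answer: 2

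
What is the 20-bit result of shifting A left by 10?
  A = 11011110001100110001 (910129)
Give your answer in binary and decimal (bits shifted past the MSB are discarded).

Shift left by 10: drop the top 10 bit(s), append 10 zero(s) on the right.
  11011110001100110001  ->  discard [1101111000], keep [1100110001], append 0000000000
= 11001100010000000000

Answer: 11001100010000000000 (836608)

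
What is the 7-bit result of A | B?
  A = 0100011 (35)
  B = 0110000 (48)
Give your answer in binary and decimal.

Apply | to each column (1 where either bit is 1):
  0100011
| 0110000
---------
  0110011

Answer: 0110011 (51)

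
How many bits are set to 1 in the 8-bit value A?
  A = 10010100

10010100
1-bits at positions (from bit 0 = LSB): 2, 4, 7
Count = 3

Answer: 3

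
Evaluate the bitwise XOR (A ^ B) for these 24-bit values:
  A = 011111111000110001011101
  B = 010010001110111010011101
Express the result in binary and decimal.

Apply ^ to each column (1 where bits differ):
  011111111000110001011101
^ 010010001110111010011101
--------------------------
  001101110110001011000000

Answer: 001101110110001011000000 (3629760)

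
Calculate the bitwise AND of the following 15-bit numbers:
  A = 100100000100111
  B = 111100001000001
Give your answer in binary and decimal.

Apply & to each column (1 only where both bits are 1):
  100100000100111
& 111100001000001
-----------------
  100100000000001

Answer: 100100000000001 (18433)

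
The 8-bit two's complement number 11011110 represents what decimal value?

MSB is 1, so the value is negative. Find the magnitude:
1. Invert bits:  00100001
2. Add 1:        00100010  = 34
3. Apply sign:   -34

Answer: -34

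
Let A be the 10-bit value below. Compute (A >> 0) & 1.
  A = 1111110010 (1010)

Bit 0 is the 1st from the right.
  1111110010
           ^
That bit is 0.

Answer: 0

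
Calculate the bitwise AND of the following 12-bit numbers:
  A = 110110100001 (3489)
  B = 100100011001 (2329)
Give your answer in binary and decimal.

Apply & to each column (1 only where both bits are 1):
  110110100001
& 100100011001
--------------
  100100000001

Answer: 100100000001 (2305)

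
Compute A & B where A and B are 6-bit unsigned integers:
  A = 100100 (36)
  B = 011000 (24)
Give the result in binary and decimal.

Apply & to each column (1 only where both bits are 1):
  100100
& 011000
--------
  000000

Answer: 000000 (0)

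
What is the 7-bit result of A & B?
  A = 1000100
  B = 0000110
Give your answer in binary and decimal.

Apply & to each column (1 only where both bits are 1):
  1000100
& 0000110
---------
  0000100

Answer: 0000100 (4)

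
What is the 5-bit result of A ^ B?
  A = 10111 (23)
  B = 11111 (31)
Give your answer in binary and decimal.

Apply ^ to each column (1 where bits differ):
  10111
^ 11111
-------
  01000

Answer: 01000 (8)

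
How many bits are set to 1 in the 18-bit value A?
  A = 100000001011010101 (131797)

100000001011010101
1-bits at positions (from bit 0 = LSB): 0, 2, 4, 6, 7, 9, 17
Count = 7

Answer: 7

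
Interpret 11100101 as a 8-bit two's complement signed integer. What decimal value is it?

MSB is 1, so the value is negative. Find the magnitude:
1. Invert bits:  00011010
2. Add 1:        00011011  = 27
3. Apply sign:   -27

Answer: -27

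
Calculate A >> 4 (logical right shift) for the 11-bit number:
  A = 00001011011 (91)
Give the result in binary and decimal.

Logical shift right by 4: drop the bottom 4 bit(s), prepend 4 zero(s) on the left.
  00001011011  ->  keep [0000101], discard [1011], prepend 0000
= 00000000101

Answer: 00000000101 (5)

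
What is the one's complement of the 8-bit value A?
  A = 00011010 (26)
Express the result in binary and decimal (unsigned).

Flip each bit (0->1, 1->0):
  00011010
  11100101

Answer: 11100101 (229)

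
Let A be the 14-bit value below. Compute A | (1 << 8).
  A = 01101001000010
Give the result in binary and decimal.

Mask = 1 << 8 = 00000100000000
Bit 8 of A is 0, so OR-ing with the mask flips it to 1.
  01101001000010
| 00000100000000
----------------
  01101101000010

Answer: 01101101000010 (6978)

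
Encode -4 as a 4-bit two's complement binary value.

1. Binary of +4:  0100
2. Invert bits:     1011
3. Add 1:           1100

Answer: 1100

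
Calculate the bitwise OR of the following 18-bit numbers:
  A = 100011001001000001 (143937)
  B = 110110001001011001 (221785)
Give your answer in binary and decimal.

Apply | to each column (1 where either bit is 1):
  100011001001000001
| 110110001001011001
--------------------
  110111001001011001

Answer: 110111001001011001 (225881)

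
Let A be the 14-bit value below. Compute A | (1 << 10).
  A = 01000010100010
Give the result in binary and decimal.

Mask = 1 << 10 = 00010000000000
Bit 10 of A is 0, so OR-ing with the mask flips it to 1.
  01000010100010
| 00010000000000
----------------
  01010010100010

Answer: 01010010100010 (5282)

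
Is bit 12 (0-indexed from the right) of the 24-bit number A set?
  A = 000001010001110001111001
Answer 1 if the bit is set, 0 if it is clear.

Bit 12 is the 13th from the right.
  000001010001110001111001
             ^
That bit is 1.

Answer: 1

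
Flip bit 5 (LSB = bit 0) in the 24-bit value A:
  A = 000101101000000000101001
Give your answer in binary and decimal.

Mask = 1 << 5 = 000000000000000000100000
Bit 5 of A is 1; XOR with the mask flips it to 0.
  000101101000000000101001
^ 000000000000000000100000
--------------------------
  000101101000000000001001

Answer: 000101101000000000001001 (1474569)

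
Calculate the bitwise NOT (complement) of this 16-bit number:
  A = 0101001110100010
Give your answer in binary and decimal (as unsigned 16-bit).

Flip each bit (0->1, 1->0):
  0101001110100010
  1010110001011101

Answer: 1010110001011101 (44125)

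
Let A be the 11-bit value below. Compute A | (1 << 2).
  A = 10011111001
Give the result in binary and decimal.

Mask = 1 << 2 = 00000000100
Bit 2 of A is 0, so OR-ing with the mask flips it to 1.
  10011111001
| 00000000100
-------------
  10011111101

Answer: 10011111101 (1277)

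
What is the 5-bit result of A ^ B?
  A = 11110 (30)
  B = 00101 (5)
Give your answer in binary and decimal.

Apply ^ to each column (1 where bits differ):
  11110
^ 00101
-------
  11011

Answer: 11011 (27)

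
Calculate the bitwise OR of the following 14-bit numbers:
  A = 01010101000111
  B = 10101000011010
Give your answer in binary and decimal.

Apply | to each column (1 where either bit is 1):
  01010101000111
| 10101000011010
----------------
  11111101011111

Answer: 11111101011111 (16223)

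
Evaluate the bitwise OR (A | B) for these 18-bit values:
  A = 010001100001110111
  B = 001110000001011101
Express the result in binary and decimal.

Apply | to each column (1 where either bit is 1):
  010001100001110111
| 001110000001011101
--------------------
  011111100001111111

Answer: 011111100001111111 (129151)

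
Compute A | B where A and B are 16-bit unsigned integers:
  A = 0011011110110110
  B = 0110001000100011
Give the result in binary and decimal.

Apply | to each column (1 where either bit is 1):
  0011011110110110
| 0110001000100011
------------------
  0111011110110111

Answer: 0111011110110111 (30647)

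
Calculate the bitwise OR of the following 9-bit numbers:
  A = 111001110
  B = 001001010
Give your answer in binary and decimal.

Apply | to each column (1 where either bit is 1):
  111001110
| 001001010
-----------
  111001110

Answer: 111001110 (462)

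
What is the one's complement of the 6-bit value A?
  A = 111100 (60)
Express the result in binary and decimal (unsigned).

Flip each bit (0->1, 1->0):
  111100
  000011

Answer: 000011 (3)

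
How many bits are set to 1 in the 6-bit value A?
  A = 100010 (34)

100010
1-bits at positions (from bit 0 = LSB): 1, 5
Count = 2

Answer: 2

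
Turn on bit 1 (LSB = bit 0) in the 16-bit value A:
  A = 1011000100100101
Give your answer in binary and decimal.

Mask = 1 << 1 = 0000000000000010
Bit 1 of A is 0, so OR-ing with the mask flips it to 1.
  1011000100100101
| 0000000000000010
------------------
  1011000100100111

Answer: 1011000100100111 (45351)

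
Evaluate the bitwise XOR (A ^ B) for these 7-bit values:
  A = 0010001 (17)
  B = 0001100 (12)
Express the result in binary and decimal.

Apply ^ to each column (1 where bits differ):
  0010001
^ 0001100
---------
  0011101

Answer: 0011101 (29)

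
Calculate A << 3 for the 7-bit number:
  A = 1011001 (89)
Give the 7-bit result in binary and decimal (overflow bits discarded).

Shift left by 3: drop the top 3 bit(s), append 3 zero(s) on the right.
  1011001  ->  discard [101], keep [1001], append 000
= 1001000

Answer: 1001000 (72)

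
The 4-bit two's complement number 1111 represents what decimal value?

MSB is 1, so the value is negative. Find the magnitude:
1. Invert bits:  0000
2. Add 1:        0001  = 1
3. Apply sign:   -1

Answer: -1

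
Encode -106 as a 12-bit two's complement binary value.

1. Binary of +106:  000001101010
2. Invert bits:     111110010101
3. Add 1:           111110010110

Answer: 111110010110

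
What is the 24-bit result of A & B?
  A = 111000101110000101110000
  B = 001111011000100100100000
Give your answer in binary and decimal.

Apply & to each column (1 only where both bits are 1):
  111000101110000101110000
& 001111011000100100100000
--------------------------
  001000001000000100100000

Answer: 001000001000000100100000 (2130208)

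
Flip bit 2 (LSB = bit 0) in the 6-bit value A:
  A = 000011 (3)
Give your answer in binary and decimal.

Mask = 1 << 2 = 000100
Bit 2 of A is 0; XOR with the mask flips it to 1.
  000011
^ 000100
--------
  000111

Answer: 000111 (7)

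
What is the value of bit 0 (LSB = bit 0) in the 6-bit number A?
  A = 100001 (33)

Bit 0 is the 1st from the right.
  100001
       ^
That bit is 1.

Answer: 1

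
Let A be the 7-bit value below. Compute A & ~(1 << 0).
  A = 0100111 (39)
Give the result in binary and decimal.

Mask = ~(1 << 0) = 1111110
Bit 0 of A is 1, so AND-ing with the mask clears it to 0.
  0100111
& 1111110
---------
  0100110

Answer: 0100110 (38)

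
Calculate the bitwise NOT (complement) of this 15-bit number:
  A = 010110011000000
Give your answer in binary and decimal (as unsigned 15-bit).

Flip each bit (0->1, 1->0):
  010110011000000
  101001100111111

Answer: 101001100111111 (21311)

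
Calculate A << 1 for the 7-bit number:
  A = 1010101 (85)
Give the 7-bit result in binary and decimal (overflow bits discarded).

Shift left by 1: drop the top 1 bit(s), append 1 zero(s) on the right.
  1010101  ->  discard [1], keep [010101], append 0
= 0101010

Answer: 0101010 (42)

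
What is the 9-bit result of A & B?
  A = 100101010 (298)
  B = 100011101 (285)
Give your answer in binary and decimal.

Apply & to each column (1 only where both bits are 1):
  100101010
& 100011101
-----------
  100001000

Answer: 100001000 (264)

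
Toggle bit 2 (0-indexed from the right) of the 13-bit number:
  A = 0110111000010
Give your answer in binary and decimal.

Mask = 1 << 2 = 0000000000100
Bit 2 of A is 0; XOR with the mask flips it to 1.
  0110111000010
^ 0000000000100
---------------
  0110111000110

Answer: 0110111000110 (3526)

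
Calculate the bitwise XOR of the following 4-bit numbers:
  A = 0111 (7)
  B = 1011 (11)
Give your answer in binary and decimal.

Apply ^ to each column (1 where bits differ):
  0111
^ 1011
------
  1100

Answer: 1100 (12)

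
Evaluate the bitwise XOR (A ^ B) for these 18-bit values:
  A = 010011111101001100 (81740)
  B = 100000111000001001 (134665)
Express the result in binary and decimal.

Apply ^ to each column (1 where bits differ):
  010011111101001100
^ 100000111000001001
--------------------
  110011000101000101

Answer: 110011000101000101 (209221)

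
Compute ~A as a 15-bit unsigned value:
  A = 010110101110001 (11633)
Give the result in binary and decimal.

Flip each bit (0->1, 1->0):
  010110101110001
  101001010001110

Answer: 101001010001110 (21134)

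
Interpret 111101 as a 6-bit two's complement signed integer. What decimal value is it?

MSB is 1, so the value is negative. Find the magnitude:
1. Invert bits:  000010
2. Add 1:        000011  = 3
3. Apply sign:   -3

Answer: -3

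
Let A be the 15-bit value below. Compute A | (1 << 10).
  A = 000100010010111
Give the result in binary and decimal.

Mask = 1 << 10 = 000010000000000
Bit 10 of A is 0, so OR-ing with the mask flips it to 1.
  000100010010111
| 000010000000000
-----------------
  000110010010111

Answer: 000110010010111 (3223)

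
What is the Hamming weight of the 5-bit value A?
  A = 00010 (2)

00010
1-bits at positions (from bit 0 = LSB): 1
Count = 1

Answer: 1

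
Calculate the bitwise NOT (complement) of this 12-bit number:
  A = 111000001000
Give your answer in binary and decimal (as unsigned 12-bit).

Flip each bit (0->1, 1->0):
  111000001000
  000111110111

Answer: 000111110111 (503)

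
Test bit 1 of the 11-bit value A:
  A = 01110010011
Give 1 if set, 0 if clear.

Bit 1 is the 2nd from the right.
  01110010011
           ^
That bit is 1.

Answer: 1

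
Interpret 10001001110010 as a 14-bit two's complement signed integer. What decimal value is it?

MSB is 1, so the value is negative. Find the magnitude:
1. Invert bits:  01110110001101
2. Add 1:        01110110001110  = 7566
3. Apply sign:   -7566

Answer: -7566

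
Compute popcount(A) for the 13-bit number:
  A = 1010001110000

1010001110000
1-bits at positions (from bit 0 = LSB): 4, 5, 6, 10, 12
Count = 5

Answer: 5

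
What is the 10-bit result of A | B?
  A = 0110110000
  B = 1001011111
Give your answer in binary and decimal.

Apply | to each column (1 where either bit is 1):
  0110110000
| 1001011111
------------
  1111111111

Answer: 1111111111 (1023)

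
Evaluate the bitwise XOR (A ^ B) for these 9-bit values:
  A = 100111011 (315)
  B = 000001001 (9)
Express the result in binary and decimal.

Apply ^ to each column (1 where bits differ):
  100111011
^ 000001001
-----------
  100110010

Answer: 100110010 (306)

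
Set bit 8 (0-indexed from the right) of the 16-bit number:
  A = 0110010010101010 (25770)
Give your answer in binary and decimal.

Mask = 1 << 8 = 0000000100000000
Bit 8 of A is 0, so OR-ing with the mask flips it to 1.
  0110010010101010
| 0000000100000000
------------------
  0110010110101010

Answer: 0110010110101010 (26026)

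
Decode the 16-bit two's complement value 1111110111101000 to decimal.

MSB is 1, so the value is negative. Find the magnitude:
1. Invert bits:  0000001000010111
2. Add 1:        0000001000011000  = 536
3. Apply sign:   -536

Answer: -536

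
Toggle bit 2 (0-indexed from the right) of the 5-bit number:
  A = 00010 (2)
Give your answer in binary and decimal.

Mask = 1 << 2 = 00100
Bit 2 of A is 0; XOR with the mask flips it to 1.
  00010
^ 00100
-------
  00110

Answer: 00110 (6)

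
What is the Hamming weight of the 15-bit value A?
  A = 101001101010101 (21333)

101001101010101
1-bits at positions (from bit 0 = LSB): 0, 2, 4, 6, 8, 9, 12, 14
Count = 8

Answer: 8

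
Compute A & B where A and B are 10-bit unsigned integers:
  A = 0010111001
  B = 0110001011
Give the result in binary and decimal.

Apply & to each column (1 only where both bits are 1):
  0010111001
& 0110001011
------------
  0010001001

Answer: 0010001001 (137)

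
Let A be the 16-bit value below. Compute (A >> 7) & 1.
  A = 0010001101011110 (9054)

Bit 7 is the 8th from the right.
  0010001101011110
          ^
That bit is 0.

Answer: 0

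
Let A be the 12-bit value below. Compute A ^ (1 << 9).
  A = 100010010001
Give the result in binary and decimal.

Mask = 1 << 9 = 001000000000
Bit 9 of A is 0; XOR with the mask flips it to 1.
  100010010001
^ 001000000000
--------------
  101010010001

Answer: 101010010001 (2705)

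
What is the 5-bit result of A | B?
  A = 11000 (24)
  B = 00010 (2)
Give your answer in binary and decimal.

Apply | to each column (1 where either bit is 1):
  11000
| 00010
-------
  11010

Answer: 11010 (26)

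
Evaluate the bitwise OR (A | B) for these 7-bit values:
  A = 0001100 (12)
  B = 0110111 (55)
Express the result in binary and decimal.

Apply | to each column (1 where either bit is 1):
  0001100
| 0110111
---------
  0111111

Answer: 0111111 (63)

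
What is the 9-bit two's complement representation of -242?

1. Binary of +242:  011110010
2. Invert bits:     100001101
3. Add 1:           100001110

Answer: 100001110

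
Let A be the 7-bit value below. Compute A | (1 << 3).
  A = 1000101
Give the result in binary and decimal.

Mask = 1 << 3 = 0001000
Bit 3 of A is 0, so OR-ing with the mask flips it to 1.
  1000101
| 0001000
---------
  1001101

Answer: 1001101 (77)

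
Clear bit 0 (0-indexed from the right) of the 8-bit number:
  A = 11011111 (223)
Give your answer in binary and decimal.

Mask = ~(1 << 0) = 11111110
Bit 0 of A is 1, so AND-ing with the mask clears it to 0.
  11011111
& 11111110
----------
  11011110

Answer: 11011110 (222)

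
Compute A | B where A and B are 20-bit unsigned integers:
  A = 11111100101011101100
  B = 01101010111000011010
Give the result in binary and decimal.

Apply | to each column (1 where either bit is 1):
  11111100101011101100
| 01101010111000011010
----------------------
  11111110111011111110

Answer: 11111110111011111110 (1044222)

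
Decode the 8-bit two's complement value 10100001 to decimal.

MSB is 1, so the value is negative. Find the magnitude:
1. Invert bits:  01011110
2. Add 1:        01011111  = 95
3. Apply sign:   -95

Answer: -95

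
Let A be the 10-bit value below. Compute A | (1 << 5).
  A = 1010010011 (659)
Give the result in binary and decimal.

Mask = 1 << 5 = 0000100000
Bit 5 of A is 0, so OR-ing with the mask flips it to 1.
  1010010011
| 0000100000
------------
  1010110011

Answer: 1010110011 (691)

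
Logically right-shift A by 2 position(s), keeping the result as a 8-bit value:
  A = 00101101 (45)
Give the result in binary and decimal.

Logical shift right by 2: drop the bottom 2 bit(s), prepend 2 zero(s) on the left.
  00101101  ->  keep [001011], discard [01], prepend 00
= 00001011

Answer: 00001011 (11)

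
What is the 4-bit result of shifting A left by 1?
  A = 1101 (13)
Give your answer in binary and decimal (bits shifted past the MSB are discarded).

Shift left by 1: drop the top 1 bit(s), append 1 zero(s) on the right.
  1101  ->  discard [1], keep [101], append 0
= 1010

Answer: 1010 (10)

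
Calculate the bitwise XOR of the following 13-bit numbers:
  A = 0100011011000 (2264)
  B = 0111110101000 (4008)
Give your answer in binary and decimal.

Apply ^ to each column (1 where bits differ):
  0100011011000
^ 0111110101000
---------------
  0011101110000

Answer: 0011101110000 (1904)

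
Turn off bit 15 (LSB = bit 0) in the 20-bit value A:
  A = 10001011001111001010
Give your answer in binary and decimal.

Mask = ~(1 << 15) = 11110111111111111111
Bit 15 of A is 1, so AND-ing with the mask clears it to 0.
  10001011001111001010
& 11110111111111111111
----------------------
  10000011001111001010

Answer: 10000011001111001010 (537546)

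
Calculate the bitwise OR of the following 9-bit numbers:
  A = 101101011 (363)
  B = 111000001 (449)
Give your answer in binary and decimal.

Apply | to each column (1 where either bit is 1):
  101101011
| 111000001
-----------
  111101011

Answer: 111101011 (491)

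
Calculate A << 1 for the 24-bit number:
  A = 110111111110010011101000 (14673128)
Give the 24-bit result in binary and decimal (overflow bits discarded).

Shift left by 1: drop the top 1 bit(s), append 1 zero(s) on the right.
  110111111110010011101000  ->  discard [1], keep [10111111110010011101000], append 0
= 101111111100100111010000

Answer: 101111111100100111010000 (12569040)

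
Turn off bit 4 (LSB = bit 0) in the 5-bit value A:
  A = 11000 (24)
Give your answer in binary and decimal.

Mask = ~(1 << 4) = 01111
Bit 4 of A is 1, so AND-ing with the mask clears it to 0.
  11000
& 01111
-------
  01000

Answer: 01000 (8)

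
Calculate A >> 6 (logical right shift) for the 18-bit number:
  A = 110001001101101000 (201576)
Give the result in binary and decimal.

Logical shift right by 6: drop the bottom 6 bit(s), prepend 6 zero(s) on the left.
  110001001101101000  ->  keep [110001001101], discard [101000], prepend 000000
= 000000110001001101

Answer: 000000110001001101 (3149)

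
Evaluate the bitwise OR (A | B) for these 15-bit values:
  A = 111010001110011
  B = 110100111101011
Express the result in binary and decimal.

Apply | to each column (1 where either bit is 1):
  111010001110011
| 110100111101011
-----------------
  111110111111011

Answer: 111110111111011 (32251)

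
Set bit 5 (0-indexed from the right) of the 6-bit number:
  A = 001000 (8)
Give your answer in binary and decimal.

Mask = 1 << 5 = 100000
Bit 5 of A is 0, so OR-ing with the mask flips it to 1.
  001000
| 100000
--------
  101000

Answer: 101000 (40)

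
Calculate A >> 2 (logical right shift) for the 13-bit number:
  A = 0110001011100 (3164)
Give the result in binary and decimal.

Logical shift right by 2: drop the bottom 2 bit(s), prepend 2 zero(s) on the left.
  0110001011100  ->  keep [01100010111], discard [00], prepend 00
= 0001100010111

Answer: 0001100010111 (791)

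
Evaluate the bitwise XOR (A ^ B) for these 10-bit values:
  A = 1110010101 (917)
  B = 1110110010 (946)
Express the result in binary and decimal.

Apply ^ to each column (1 where bits differ):
  1110010101
^ 1110110010
------------
  0000100111

Answer: 0000100111 (39)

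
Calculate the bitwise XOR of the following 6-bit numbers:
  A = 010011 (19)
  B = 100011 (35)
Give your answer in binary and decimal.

Apply ^ to each column (1 where bits differ):
  010011
^ 100011
--------
  110000

Answer: 110000 (48)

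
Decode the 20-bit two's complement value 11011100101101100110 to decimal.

MSB is 1, so the value is negative. Find the magnitude:
1. Invert bits:  00100011010010011001
2. Add 1:        00100011010010011010  = 144538
3. Apply sign:   -144538

Answer: -144538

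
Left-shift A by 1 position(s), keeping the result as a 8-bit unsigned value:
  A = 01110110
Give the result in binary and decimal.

Shift left by 1: drop the top 1 bit(s), append 1 zero(s) on the right.
  01110110  ->  discard [0], keep [1110110], append 0
= 11101100

Answer: 11101100 (236)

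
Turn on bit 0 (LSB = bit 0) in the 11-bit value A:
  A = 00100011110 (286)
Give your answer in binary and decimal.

Mask = 1 << 0 = 00000000001
Bit 0 of A is 0, so OR-ing with the mask flips it to 1.
  00100011110
| 00000000001
-------------
  00100011111

Answer: 00100011111 (287)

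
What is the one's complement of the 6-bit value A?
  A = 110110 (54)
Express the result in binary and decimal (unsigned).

Flip each bit (0->1, 1->0):
  110110
  001001

Answer: 001001 (9)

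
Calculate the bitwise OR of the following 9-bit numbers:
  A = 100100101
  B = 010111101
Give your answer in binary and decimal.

Apply | to each column (1 where either bit is 1):
  100100101
| 010111101
-----------
  110111101

Answer: 110111101 (445)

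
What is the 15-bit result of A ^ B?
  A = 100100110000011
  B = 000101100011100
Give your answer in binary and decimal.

Apply ^ to each column (1 where bits differ):
  100100110000011
^ 000101100011100
-----------------
  100001010011111

Answer: 100001010011111 (17055)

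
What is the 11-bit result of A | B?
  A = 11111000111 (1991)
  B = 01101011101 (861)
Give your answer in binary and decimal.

Apply | to each column (1 where either bit is 1):
  11111000111
| 01101011101
-------------
  11111011111

Answer: 11111011111 (2015)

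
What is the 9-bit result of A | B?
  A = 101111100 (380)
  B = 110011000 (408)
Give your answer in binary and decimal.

Apply | to each column (1 where either bit is 1):
  101111100
| 110011000
-----------
  111111100

Answer: 111111100 (508)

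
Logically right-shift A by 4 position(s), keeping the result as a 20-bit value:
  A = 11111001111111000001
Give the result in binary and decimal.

Logical shift right by 4: drop the bottom 4 bit(s), prepend 4 zero(s) on the left.
  11111001111111000001  ->  keep [1111100111111100], discard [0001], prepend 0000
= 00001111100111111100

Answer: 00001111100111111100 (63996)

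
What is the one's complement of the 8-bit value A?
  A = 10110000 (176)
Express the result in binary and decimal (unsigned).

Flip each bit (0->1, 1->0):
  10110000
  01001111

Answer: 01001111 (79)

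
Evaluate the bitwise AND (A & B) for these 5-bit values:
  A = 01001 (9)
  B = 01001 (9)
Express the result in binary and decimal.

Apply & to each column (1 only where both bits are 1):
  01001
& 01001
-------
  01001

Answer: 01001 (9)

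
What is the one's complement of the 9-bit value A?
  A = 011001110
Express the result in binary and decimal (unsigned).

Flip each bit (0->1, 1->0):
  011001110
  100110001

Answer: 100110001 (305)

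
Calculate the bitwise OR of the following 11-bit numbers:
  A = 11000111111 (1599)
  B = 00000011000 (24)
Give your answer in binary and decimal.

Apply | to each column (1 where either bit is 1):
  11000111111
| 00000011000
-------------
  11000111111

Answer: 11000111111 (1599)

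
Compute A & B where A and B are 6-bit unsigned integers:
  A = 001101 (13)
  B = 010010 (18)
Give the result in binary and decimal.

Apply & to each column (1 only where both bits are 1):
  001101
& 010010
--------
  000000

Answer: 000000 (0)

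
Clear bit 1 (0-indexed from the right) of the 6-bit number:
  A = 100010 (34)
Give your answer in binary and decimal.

Mask = ~(1 << 1) = 111101
Bit 1 of A is 1, so AND-ing with the mask clears it to 0.
  100010
& 111101
--------
  100000

Answer: 100000 (32)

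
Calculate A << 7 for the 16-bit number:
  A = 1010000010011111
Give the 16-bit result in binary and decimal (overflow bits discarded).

Shift left by 7: drop the top 7 bit(s), append 7 zero(s) on the right.
  1010000010011111  ->  discard [1010000], keep [010011111], append 0000000
= 0100111110000000

Answer: 0100111110000000 (20352)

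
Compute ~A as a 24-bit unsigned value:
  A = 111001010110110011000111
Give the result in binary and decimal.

Flip each bit (0->1, 1->0):
  111001010110110011000111
  000110101001001100111000

Answer: 000110101001001100111000 (1741624)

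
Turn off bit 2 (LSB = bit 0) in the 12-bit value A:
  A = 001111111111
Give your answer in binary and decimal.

Mask = ~(1 << 2) = 111111111011
Bit 2 of A is 1, so AND-ing with the mask clears it to 0.
  001111111111
& 111111111011
--------------
  001111111011

Answer: 001111111011 (1019)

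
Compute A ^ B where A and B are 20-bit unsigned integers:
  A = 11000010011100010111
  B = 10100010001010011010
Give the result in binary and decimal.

Apply ^ to each column (1 where bits differ):
  11000010011100010111
^ 10100010001010011010
----------------------
  01100000010110001101

Answer: 01100000010110001101 (394637)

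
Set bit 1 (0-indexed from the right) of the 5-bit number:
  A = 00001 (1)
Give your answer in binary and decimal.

Mask = 1 << 1 = 00010
Bit 1 of A is 0, so OR-ing with the mask flips it to 1.
  00001
| 00010
-------
  00011

Answer: 00011 (3)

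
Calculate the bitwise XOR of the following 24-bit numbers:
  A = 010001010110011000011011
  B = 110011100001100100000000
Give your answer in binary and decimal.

Apply ^ to each column (1 where bits differ):
  010001010110011000011011
^ 110011100001100100000000
--------------------------
  100010110111111100011011

Answer: 100010110111111100011011 (9142043)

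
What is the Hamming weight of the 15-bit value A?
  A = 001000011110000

001000011110000
1-bits at positions (from bit 0 = LSB): 4, 5, 6, 7, 12
Count = 5

Answer: 5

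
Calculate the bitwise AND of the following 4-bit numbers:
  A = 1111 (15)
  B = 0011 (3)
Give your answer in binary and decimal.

Apply & to each column (1 only where both bits are 1):
  1111
& 0011
------
  0011

Answer: 0011 (3)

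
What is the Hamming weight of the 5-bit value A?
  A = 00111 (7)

00111
1-bits at positions (from bit 0 = LSB): 0, 1, 2
Count = 3

Answer: 3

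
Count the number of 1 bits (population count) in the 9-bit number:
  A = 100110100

100110100
1-bits at positions (from bit 0 = LSB): 2, 4, 5, 8
Count = 4

Answer: 4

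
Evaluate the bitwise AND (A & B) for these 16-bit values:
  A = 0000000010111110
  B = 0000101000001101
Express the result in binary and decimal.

Apply & to each column (1 only where both bits are 1):
  0000000010111110
& 0000101000001101
------------------
  0000000000001100

Answer: 0000000000001100 (12)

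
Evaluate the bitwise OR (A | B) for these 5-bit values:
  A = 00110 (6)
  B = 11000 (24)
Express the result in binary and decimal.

Apply | to each column (1 where either bit is 1):
  00110
| 11000
-------
  11110

Answer: 11110 (30)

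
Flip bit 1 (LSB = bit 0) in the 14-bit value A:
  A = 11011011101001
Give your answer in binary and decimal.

Mask = 1 << 1 = 00000000000010
Bit 1 of A is 0; XOR with the mask flips it to 1.
  11011011101001
^ 00000000000010
----------------
  11011011101011

Answer: 11011011101011 (14059)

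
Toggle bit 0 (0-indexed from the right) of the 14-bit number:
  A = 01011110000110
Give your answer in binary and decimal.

Mask = 1 << 0 = 00000000000001
Bit 0 of A is 0; XOR with the mask flips it to 1.
  01011110000110
^ 00000000000001
----------------
  01011110000111

Answer: 01011110000111 (6023)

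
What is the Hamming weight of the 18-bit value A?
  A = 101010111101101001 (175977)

101010111101101001
1-bits at positions (from bit 0 = LSB): 0, 3, 5, 6, 8, 9, 10, 11, 13, 15, 17
Count = 11

Answer: 11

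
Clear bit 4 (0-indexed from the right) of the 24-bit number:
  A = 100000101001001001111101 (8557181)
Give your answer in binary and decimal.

Mask = ~(1 << 4) = 111111111111111111101111
Bit 4 of A is 1, so AND-ing with the mask clears it to 0.
  100000101001001001111101
& 111111111111111111101111
--------------------------
  100000101001001001101101

Answer: 100000101001001001101101 (8557165)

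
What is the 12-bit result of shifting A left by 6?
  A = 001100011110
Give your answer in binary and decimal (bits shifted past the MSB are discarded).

Shift left by 6: drop the top 6 bit(s), append 6 zero(s) on the right.
  001100011110  ->  discard [001100], keep [011110], append 000000
= 011110000000

Answer: 011110000000 (1920)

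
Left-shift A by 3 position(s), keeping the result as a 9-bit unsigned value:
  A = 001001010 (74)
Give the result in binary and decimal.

Shift left by 3: drop the top 3 bit(s), append 3 zero(s) on the right.
  001001010  ->  discard [001], keep [001010], append 000
= 001010000

Answer: 001010000 (80)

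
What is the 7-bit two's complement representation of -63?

1. Binary of +63:  0111111
2. Invert bits:     1000000
3. Add 1:           1000001

Answer: 1000001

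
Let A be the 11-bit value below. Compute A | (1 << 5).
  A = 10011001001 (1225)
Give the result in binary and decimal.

Mask = 1 << 5 = 00000100000
Bit 5 of A is 0, so OR-ing with the mask flips it to 1.
  10011001001
| 00000100000
-------------
  10011101001

Answer: 10011101001 (1257)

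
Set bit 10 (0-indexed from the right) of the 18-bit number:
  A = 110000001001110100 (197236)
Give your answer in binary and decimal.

Mask = 1 << 10 = 000000010000000000
Bit 10 of A is 0, so OR-ing with the mask flips it to 1.
  110000001001110100
| 000000010000000000
--------------------
  110000011001110100

Answer: 110000011001110100 (198260)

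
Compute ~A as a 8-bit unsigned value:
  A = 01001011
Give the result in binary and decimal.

Flip each bit (0->1, 1->0):
  01001011
  10110100

Answer: 10110100 (180)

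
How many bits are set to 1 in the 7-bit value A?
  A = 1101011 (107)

1101011
1-bits at positions (from bit 0 = LSB): 0, 1, 3, 5, 6
Count = 5

Answer: 5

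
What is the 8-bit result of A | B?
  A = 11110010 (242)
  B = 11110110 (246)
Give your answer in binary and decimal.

Apply | to each column (1 where either bit is 1):
  11110010
| 11110110
----------
  11110110

Answer: 11110110 (246)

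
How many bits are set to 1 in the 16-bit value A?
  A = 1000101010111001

1000101010111001
1-bits at positions (from bit 0 = LSB): 0, 3, 4, 5, 7, 9, 11, 15
Count = 8

Answer: 8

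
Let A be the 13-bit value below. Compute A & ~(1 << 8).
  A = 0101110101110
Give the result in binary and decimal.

Mask = ~(1 << 8) = 1111011111111
Bit 8 of A is 1, so AND-ing with the mask clears it to 0.
  0101110101110
& 1111011111111
---------------
  0101010101110

Answer: 0101010101110 (2734)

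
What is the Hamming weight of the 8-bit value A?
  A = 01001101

01001101
1-bits at positions (from bit 0 = LSB): 0, 2, 3, 6
Count = 4

Answer: 4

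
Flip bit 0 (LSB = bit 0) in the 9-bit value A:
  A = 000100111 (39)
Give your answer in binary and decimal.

Mask = 1 << 0 = 000000001
Bit 0 of A is 1; XOR with the mask flips it to 0.
  000100111
^ 000000001
-----------
  000100110

Answer: 000100110 (38)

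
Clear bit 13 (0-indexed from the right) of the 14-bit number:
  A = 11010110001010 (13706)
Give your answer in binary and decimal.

Mask = ~(1 << 13) = 01111111111111
Bit 13 of A is 1, so AND-ing with the mask clears it to 0.
  11010110001010
& 01111111111111
----------------
  01010110001010

Answer: 01010110001010 (5514)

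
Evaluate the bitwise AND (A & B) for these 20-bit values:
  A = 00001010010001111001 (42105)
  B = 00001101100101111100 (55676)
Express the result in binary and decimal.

Apply & to each column (1 only where both bits are 1):
  00001010010001111001
& 00001101100101111100
----------------------
  00001000000001111000

Answer: 00001000000001111000 (32888)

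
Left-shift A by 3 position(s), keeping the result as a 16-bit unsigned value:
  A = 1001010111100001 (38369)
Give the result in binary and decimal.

Shift left by 3: drop the top 3 bit(s), append 3 zero(s) on the right.
  1001010111100001  ->  discard [100], keep [1010111100001], append 000
= 1010111100001000

Answer: 1010111100001000 (44808)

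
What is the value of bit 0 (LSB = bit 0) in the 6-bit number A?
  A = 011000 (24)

Bit 0 is the 1st from the right.
  011000
       ^
That bit is 0.

Answer: 0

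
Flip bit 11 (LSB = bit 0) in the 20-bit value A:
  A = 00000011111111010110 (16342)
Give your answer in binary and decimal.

Mask = 1 << 11 = 00000000100000000000
Bit 11 of A is 1; XOR with the mask flips it to 0.
  00000011111111010110
^ 00000000100000000000
----------------------
  00000011011111010110

Answer: 00000011011111010110 (14294)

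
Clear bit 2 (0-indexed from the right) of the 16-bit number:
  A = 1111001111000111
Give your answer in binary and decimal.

Mask = ~(1 << 2) = 1111111111111011
Bit 2 of A is 1, so AND-ing with the mask clears it to 0.
  1111001111000111
& 1111111111111011
------------------
  1111001111000011

Answer: 1111001111000011 (62403)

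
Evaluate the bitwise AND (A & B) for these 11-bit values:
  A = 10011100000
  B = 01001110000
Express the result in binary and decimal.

Apply & to each column (1 only where both bits are 1):
  10011100000
& 01001110000
-------------
  00001100000

Answer: 00001100000 (96)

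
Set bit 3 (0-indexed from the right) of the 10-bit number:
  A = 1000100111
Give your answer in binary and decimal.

Mask = 1 << 3 = 0000001000
Bit 3 of A is 0, so OR-ing with the mask flips it to 1.
  1000100111
| 0000001000
------------
  1000101111

Answer: 1000101111 (559)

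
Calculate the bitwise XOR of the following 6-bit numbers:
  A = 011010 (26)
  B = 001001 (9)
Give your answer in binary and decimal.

Apply ^ to each column (1 where bits differ):
  011010
^ 001001
--------
  010011

Answer: 010011 (19)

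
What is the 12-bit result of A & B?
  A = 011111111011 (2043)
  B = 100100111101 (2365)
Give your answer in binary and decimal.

Apply & to each column (1 only where both bits are 1):
  011111111011
& 100100111101
--------------
  000100111001

Answer: 000100111001 (313)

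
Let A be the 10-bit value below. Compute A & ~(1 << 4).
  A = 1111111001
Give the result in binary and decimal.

Mask = ~(1 << 4) = 1111101111
Bit 4 of A is 1, so AND-ing with the mask clears it to 0.
  1111111001
& 1111101111
------------
  1111101001

Answer: 1111101001 (1001)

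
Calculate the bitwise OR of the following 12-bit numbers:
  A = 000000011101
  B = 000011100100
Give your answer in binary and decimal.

Apply | to each column (1 where either bit is 1):
  000000011101
| 000011100100
--------------
  000011111101

Answer: 000011111101 (253)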